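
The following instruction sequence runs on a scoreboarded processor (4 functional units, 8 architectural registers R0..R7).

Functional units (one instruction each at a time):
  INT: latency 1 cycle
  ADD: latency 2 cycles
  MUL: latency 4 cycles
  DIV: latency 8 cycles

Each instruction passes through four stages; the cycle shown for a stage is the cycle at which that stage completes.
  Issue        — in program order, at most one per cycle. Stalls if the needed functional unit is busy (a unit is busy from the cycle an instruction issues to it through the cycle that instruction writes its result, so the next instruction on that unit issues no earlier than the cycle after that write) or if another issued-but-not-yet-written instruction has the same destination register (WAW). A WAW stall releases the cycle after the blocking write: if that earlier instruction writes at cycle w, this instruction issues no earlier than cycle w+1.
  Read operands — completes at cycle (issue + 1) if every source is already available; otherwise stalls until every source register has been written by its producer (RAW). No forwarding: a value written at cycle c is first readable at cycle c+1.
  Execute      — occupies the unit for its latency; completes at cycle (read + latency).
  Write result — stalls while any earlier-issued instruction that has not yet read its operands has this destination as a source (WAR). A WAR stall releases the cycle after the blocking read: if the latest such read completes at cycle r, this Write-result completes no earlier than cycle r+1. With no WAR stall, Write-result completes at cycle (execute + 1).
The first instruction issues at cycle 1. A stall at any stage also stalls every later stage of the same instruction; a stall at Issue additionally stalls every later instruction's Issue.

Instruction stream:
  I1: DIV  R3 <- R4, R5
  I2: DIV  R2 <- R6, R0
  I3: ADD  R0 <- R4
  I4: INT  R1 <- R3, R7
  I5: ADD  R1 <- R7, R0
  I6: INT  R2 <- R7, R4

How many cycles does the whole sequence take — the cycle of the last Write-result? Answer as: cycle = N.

cycle 1: I1 issues→DIV
cycle 2: I1 reads
cycle 10: I1 exec-done
cycle 11: I1 writes R3
cycle 12: I2 issues→DIV
cycle 13: I2 reads, I3 issues→ADD
cycle 14: I3 reads, I4 issues→INT
cycle 15: I4 reads
cycle 16: I3 exec-done, I4 exec-done
cycle 17: I3 writes R0, I4 writes R1
cycle 18: I5 issues→ADD
cycle 19: I5 reads
cycle 21: I2 exec-done, I5 exec-done
cycle 22: I2 writes R2, I5 writes R1
cycle 23: I6 issues→INT
cycle 24: I6 reads
cycle 25: I6 exec-done
cycle 26: I6 writes R2

cycle = 26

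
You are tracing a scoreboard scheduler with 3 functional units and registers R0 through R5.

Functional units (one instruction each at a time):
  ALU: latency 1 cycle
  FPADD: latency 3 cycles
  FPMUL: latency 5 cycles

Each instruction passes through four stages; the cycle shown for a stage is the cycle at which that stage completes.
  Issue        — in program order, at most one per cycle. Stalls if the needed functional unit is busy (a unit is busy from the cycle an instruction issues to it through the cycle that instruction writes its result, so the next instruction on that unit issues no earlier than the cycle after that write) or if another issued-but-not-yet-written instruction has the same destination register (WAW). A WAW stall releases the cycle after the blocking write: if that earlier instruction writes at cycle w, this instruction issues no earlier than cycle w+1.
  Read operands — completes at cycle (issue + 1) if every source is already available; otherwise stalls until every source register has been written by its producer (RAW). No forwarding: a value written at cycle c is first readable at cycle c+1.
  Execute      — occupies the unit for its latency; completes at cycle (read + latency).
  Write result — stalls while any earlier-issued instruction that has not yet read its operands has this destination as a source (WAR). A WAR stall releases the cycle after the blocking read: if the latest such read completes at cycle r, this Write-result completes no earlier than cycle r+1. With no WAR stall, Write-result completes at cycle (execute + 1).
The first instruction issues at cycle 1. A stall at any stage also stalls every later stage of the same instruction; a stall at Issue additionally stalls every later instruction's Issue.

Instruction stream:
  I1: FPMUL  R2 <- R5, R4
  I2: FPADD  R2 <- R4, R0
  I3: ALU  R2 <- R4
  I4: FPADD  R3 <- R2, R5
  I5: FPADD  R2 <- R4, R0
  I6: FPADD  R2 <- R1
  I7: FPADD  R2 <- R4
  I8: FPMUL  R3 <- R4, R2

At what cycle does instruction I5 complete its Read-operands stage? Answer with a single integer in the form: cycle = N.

cycle = 25

[1] I1→FPMUL
[2] I1 RO
[7] I1 EX
[8] I1 WR R2
[9] I2→FPADD
[10] I2 RO
[13] I2 EX
[14] I2 WR R2
[15] I3→ALU
[16] I3 RO | I4→FPADD
[17] I3 EX
[18] I3 WR R2
[19] I4 RO
[22] I4 EX
[23] I4 WR R3
[24] I5→FPADD
[25] I5 RO
[28] I5 EX
[29] I5 WR R2
[30] I6→FPADD
[31] I6 RO
[34] I6 EX
[35] I6 WR R2
[36] I7→FPADD
[37] I7 RO | I8→FPMUL
[40] I7 EX
[41] I7 WR R2
[42] I8 RO
[47] I8 EX
[48] I8 WR R3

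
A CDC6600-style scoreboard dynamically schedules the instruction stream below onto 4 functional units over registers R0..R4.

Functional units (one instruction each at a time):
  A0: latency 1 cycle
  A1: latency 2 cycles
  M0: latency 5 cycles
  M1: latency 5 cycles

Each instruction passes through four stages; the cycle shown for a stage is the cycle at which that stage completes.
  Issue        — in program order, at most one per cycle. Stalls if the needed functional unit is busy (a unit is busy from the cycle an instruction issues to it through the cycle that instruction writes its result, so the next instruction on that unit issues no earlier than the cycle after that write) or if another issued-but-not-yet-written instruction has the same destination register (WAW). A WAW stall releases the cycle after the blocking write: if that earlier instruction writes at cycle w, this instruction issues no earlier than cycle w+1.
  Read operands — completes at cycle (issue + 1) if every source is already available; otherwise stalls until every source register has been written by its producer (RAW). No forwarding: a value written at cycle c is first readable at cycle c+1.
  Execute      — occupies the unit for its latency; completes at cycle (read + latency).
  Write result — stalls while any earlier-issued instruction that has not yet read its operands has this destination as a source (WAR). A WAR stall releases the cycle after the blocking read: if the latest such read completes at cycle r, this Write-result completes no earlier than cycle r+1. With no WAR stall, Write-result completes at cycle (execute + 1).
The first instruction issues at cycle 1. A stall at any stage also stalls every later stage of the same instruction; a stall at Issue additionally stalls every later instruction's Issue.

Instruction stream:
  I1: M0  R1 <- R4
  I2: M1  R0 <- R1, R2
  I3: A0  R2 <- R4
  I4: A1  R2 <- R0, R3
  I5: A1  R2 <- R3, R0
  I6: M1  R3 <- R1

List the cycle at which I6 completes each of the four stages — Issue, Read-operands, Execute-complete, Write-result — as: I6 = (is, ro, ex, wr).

I6 = (21, 22, 27, 28)

I1: IS=1 RO=2 EX=7 WR=8
I2: IS=2 RO=9 EX=14 WR=15  [RAW R1: wait I1 write@8]
I3: IS=3 RO=4 EX=5 WR=10  [WAR R2: wait I2 read@9]
I4: IS=11 RO=16 EX=18 WR=19  [WAW R2: wait I3 write@10; RAW R0: wait I2 write@15]
I5: IS=20 RO=21 EX=23 WR=24  [struct: A1 busy until I4 writes@19]
I6: IS=21 RO=22 EX=27 WR=28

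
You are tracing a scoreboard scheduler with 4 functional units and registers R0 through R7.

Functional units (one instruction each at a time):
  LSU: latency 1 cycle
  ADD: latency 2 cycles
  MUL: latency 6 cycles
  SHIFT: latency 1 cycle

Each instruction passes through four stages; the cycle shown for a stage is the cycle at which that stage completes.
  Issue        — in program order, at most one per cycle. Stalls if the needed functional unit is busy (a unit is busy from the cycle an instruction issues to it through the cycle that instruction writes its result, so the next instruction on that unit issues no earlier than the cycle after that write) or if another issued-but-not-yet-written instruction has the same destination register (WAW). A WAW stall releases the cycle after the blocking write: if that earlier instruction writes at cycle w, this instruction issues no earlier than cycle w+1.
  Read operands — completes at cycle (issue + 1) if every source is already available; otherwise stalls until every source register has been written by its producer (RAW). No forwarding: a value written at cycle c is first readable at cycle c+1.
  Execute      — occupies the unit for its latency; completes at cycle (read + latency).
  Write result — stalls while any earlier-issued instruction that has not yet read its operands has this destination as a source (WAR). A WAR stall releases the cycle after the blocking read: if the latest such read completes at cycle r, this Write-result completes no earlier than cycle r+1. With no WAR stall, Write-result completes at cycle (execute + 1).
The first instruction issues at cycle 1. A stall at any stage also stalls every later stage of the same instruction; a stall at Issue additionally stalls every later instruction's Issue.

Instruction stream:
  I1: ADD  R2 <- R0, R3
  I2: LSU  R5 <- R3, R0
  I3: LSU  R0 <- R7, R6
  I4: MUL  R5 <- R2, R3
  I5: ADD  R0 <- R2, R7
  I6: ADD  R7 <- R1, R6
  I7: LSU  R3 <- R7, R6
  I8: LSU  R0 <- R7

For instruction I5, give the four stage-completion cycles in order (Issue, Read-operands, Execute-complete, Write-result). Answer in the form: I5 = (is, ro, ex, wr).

I5 = (10, 11, 13, 14)

1) issue 1, read 2, done 4, write 5
2) issue 2, read 3, done 4, write 5
3) issue 6, read 7, done 8, write 9  <struct: LSU busy until I2 writes@5>
4) issue 7, read 8, done 14, write 15
5) issue 10, read 11, done 13, write 14  <WAW R0: wait I3 write@9>
6) issue 15, read 16, done 18, write 19  <struct: ADD busy until I5 writes@14>
7) issue 16, read 20, done 21, write 22  <RAW R7: wait I6 write@19>
8) issue 23, read 24, done 25, write 26  <struct: LSU busy until I7 writes@22>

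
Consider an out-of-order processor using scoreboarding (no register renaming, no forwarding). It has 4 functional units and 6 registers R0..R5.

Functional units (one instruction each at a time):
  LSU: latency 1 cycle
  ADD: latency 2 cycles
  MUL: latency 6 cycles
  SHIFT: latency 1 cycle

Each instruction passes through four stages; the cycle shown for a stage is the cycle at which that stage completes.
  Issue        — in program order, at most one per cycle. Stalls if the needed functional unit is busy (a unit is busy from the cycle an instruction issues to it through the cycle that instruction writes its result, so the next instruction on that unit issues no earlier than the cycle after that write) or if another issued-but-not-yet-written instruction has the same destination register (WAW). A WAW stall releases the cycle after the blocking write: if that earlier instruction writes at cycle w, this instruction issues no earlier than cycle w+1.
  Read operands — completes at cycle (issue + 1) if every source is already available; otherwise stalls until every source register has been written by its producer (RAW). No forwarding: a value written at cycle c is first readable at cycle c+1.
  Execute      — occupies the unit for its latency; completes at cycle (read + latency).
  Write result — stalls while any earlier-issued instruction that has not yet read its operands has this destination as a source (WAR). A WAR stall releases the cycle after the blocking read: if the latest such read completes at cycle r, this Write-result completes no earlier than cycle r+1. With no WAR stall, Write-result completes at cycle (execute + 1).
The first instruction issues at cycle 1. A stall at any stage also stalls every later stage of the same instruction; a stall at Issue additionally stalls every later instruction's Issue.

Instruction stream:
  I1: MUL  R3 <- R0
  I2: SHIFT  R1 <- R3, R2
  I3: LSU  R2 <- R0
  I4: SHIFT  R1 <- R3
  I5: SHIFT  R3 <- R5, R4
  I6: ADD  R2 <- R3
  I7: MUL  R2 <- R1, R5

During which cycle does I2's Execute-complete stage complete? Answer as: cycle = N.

cycle = 11

[1] I1→MUL
[2] I1 RO · I2→SHIFT
[3] I3→LSU
[4] I3 RO
[5] I3 EX
[8] I1 EX
[9] I1 WR R3
[10] I2 RO
[11] I2 EX · I3 WR R2
[12] I2 WR R1
[13] I4→SHIFT
[14] I4 RO
[15] I4 EX
[16] I4 WR R1
[17] I5→SHIFT
[18] I5 RO · I6→ADD
[19] I5 EX
[20] I5 WR R3
[21] I6 RO
[23] I6 EX
[24] I6 WR R2
[25] I7→MUL
[26] I7 RO
[32] I7 EX
[33] I7 WR R2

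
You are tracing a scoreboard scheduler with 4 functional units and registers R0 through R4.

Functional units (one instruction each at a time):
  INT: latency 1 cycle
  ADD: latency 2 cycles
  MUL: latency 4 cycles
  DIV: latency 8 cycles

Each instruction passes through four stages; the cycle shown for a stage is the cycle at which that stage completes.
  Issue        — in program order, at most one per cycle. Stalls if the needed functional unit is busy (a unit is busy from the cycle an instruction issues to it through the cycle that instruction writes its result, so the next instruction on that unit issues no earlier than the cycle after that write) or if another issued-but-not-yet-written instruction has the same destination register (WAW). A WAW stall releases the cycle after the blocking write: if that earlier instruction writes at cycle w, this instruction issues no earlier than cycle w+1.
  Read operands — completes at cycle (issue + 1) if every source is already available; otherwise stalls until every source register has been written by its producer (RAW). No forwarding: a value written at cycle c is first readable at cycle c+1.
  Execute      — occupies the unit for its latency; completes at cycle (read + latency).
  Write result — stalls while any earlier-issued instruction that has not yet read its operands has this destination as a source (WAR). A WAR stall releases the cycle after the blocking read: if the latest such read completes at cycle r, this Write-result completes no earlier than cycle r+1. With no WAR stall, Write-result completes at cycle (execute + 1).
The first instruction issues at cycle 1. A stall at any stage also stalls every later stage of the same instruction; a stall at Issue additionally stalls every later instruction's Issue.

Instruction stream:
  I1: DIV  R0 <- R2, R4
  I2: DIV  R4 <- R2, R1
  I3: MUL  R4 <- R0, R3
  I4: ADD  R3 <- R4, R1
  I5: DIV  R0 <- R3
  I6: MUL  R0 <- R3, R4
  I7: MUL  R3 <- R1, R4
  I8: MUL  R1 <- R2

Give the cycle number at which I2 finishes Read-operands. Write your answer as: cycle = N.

c1: issue I1 (DIV)
c2: I1 read-ops
c10: I1 finished on DIV
c11: I1→R0
c12: issue I2 (DIV)
c13: I2 read-ops
c21: I2 finished on DIV
c22: I2→R4
c23: issue I3 (MUL)
c24: I3 read-ops | issue I4 (ADD)
c25: issue I5 (DIV)
c28: I3 finished on MUL
c29: I3→R4
c30: I4 read-ops
c32: I4 finished on ADD
c33: I4→R3
c34: I5 read-ops
c42: I5 finished on DIV
c43: I5→R0
c44: issue I6 (MUL)
c45: I6 read-ops
c49: I6 finished on MUL
c50: I6→R0
c51: issue I7 (MUL)
c52: I7 read-ops
c56: I7 finished on MUL
c57: I7→R3
c58: issue I8 (MUL)
c59: I8 read-ops
c63: I8 finished on MUL
c64: I8→R1

cycle = 13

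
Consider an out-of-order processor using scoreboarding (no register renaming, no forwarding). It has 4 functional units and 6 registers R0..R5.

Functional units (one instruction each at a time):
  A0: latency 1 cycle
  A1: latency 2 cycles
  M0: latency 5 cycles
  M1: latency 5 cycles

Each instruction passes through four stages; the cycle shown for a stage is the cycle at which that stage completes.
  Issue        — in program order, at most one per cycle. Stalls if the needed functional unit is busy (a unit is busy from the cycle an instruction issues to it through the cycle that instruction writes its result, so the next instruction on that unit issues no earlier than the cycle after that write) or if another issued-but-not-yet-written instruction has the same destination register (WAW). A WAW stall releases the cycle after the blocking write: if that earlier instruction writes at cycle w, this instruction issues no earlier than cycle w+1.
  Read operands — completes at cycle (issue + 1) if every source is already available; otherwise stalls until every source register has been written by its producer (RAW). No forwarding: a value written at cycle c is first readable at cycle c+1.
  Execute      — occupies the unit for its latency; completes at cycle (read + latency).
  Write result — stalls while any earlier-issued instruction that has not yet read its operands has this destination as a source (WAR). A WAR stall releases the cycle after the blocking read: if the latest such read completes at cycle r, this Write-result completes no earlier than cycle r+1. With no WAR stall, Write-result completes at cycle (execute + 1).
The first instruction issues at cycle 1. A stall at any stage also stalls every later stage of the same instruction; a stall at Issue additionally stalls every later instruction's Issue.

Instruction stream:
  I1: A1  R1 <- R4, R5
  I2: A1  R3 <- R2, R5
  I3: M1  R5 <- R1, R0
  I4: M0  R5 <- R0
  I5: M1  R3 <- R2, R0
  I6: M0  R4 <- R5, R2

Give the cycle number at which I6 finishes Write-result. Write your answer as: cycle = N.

c1: I1 issues→A1
c2: I1 reads
c4: I1 exec-done
c5: I1 writes R1
c6: I2 issues→A1
c7: I2 reads | I3 issues→M1
c8: I3 reads
c9: I2 exec-done
c10: I2 writes R3
c13: I3 exec-done
c14: I3 writes R5
c15: I4 issues→M0
c16: I4 reads | I5 issues→M1
c17: I5 reads
c21: I4 exec-done
c22: I4 writes R5 | I5 exec-done
c23: I5 writes R3 | I6 issues→M0
c24: I6 reads
c29: I6 exec-done
c30: I6 writes R4

cycle = 30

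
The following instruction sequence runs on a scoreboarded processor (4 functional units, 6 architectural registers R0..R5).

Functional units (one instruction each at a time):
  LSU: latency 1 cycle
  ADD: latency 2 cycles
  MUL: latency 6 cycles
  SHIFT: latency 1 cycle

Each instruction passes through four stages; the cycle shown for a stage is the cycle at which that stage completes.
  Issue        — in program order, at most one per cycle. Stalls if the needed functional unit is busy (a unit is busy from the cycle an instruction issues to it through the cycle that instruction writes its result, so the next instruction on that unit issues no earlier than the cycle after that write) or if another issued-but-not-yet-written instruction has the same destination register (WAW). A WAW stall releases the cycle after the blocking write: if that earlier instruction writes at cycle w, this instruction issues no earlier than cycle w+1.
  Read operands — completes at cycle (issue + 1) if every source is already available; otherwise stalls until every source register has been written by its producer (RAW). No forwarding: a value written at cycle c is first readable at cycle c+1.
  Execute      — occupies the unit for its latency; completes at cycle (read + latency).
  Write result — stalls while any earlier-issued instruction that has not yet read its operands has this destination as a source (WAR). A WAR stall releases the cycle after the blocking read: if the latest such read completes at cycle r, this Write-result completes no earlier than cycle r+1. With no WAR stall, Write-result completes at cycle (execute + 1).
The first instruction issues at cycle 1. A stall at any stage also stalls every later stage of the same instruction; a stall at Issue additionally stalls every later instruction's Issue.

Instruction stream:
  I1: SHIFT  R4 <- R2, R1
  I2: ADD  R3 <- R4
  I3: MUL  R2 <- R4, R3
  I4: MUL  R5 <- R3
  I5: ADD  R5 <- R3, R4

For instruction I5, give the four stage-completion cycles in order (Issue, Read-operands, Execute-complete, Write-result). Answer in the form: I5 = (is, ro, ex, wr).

[I1] 1/2/3/4
[I2] 2/5/7/8  (RAW R4: wait I1 write@4)
[I3] 3/9/15/16  (RAW R3: wait I2 write@8)
[I4] 17/18/24/25  (struct: MUL busy until I3 writes@16)
[I5] 26/27/29/30  (WAW R5: wait I4 write@25)

I5 = (26, 27, 29, 30)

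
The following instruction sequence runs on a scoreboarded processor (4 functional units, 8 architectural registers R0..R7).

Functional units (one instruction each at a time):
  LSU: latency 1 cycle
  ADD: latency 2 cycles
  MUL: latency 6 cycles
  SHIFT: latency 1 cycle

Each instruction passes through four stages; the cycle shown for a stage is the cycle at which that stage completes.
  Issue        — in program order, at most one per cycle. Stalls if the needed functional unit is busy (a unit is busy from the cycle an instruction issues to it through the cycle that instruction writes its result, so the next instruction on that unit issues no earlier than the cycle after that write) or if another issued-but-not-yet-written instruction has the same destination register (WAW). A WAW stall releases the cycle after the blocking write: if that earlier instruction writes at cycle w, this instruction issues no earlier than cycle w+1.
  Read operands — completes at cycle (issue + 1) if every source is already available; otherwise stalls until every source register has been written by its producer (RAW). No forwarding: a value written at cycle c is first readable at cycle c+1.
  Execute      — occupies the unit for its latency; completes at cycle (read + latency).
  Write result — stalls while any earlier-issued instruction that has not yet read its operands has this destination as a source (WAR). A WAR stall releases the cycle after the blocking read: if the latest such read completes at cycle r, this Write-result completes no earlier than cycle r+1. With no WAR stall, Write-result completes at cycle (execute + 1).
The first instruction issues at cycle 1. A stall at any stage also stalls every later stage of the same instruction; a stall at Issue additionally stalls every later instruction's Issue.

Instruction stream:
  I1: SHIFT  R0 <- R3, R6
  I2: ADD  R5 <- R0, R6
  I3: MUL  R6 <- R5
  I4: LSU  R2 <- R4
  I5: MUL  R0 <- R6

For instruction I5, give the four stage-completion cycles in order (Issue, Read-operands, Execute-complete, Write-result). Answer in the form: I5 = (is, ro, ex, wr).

I5 = (17, 18, 24, 25)

I1: IS=1 RO=2 EX=3 WR=4
I2: IS=2 RO=5 EX=7 WR=8  [RAW R0: wait I1 write@4]
I3: IS=3 RO=9 EX=15 WR=16  [RAW R5: wait I2 write@8]
I4: IS=4 RO=5 EX=6 WR=7
I5: IS=17 RO=18 EX=24 WR=25  [struct: MUL busy until I3 writes@16]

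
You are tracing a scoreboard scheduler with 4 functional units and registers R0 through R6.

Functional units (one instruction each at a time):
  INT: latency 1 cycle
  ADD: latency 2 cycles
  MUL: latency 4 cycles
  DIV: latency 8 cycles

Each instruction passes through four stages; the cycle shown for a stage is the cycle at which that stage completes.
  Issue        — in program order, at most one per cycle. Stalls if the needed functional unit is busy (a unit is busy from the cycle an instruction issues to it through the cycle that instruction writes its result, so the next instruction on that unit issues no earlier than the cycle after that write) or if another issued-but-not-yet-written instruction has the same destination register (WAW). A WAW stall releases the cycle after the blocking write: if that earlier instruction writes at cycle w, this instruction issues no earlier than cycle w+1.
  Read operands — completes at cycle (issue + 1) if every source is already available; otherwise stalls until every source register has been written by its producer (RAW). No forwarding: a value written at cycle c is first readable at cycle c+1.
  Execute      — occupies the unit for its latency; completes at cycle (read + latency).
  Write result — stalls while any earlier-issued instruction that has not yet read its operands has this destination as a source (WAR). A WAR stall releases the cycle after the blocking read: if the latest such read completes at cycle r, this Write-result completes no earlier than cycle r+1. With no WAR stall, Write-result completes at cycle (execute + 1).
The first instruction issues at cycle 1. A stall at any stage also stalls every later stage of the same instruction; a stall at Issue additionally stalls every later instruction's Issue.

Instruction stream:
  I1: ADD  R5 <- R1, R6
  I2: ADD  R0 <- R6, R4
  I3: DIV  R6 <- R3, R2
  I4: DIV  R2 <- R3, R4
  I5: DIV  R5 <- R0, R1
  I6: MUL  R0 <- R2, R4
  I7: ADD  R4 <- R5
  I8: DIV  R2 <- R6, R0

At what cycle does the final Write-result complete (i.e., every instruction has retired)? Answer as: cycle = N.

cycle = 50

I1: IS=1 RO=2 EX=4 WR=5
I2: IS=6 RO=7 EX=9 WR=10  [struct: ADD busy until I1 writes@5]
I3: IS=7 RO=8 EX=16 WR=17
I4: IS=18 RO=19 EX=27 WR=28  [struct: DIV busy until I3 writes@17]
I5: IS=29 RO=30 EX=38 WR=39  [struct: DIV busy until I4 writes@28]
I6: IS=30 RO=31 EX=35 WR=36
I7: IS=31 RO=40 EX=42 WR=43  [RAW R5: wait I5 write@39]
I8: IS=40 RO=41 EX=49 WR=50  [struct: DIV busy until I5 writes@39]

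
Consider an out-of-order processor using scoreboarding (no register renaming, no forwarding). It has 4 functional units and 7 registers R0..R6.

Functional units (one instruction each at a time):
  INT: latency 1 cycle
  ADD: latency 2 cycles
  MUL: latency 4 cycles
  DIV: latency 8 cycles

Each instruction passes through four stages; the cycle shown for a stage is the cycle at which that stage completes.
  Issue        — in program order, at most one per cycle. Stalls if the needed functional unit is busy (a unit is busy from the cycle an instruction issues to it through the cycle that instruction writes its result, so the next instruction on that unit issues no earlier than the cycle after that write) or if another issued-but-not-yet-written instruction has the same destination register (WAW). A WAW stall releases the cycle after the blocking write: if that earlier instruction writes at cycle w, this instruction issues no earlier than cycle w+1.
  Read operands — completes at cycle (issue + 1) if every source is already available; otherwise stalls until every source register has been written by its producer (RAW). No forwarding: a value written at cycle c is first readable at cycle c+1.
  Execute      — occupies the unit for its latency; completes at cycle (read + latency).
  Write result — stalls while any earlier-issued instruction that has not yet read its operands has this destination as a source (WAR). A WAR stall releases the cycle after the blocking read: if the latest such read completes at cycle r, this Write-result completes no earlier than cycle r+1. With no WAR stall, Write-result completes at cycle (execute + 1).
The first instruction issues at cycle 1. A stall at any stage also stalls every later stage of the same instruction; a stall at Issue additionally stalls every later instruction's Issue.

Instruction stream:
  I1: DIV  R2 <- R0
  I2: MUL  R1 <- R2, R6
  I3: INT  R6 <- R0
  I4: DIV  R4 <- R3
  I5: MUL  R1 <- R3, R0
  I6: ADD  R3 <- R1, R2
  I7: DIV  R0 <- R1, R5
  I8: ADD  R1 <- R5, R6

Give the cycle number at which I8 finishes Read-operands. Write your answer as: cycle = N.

cycle = 30

I1  is:1  ro:2  ex:10  wr:11
I2  is:2  ro:12  ex:16  wr:17  — RAW R2: wait I1 write@11
I3  is:3  ro:4  ex:5  wr:13  — WAR R6: wait I2 read@12
I4  is:12  ro:13  ex:21  wr:22  — struct: DIV busy until I1 writes@11
I5  is:18  ro:19  ex:23  wr:24  — struct: MUL busy until I2 writes@17
I6  is:19  ro:25  ex:27  wr:28  — RAW R1: wait I5 write@24
I7  is:23  ro:25  ex:33  wr:34  — struct: DIV busy until I4 writes@22, RAW R1: wait I5 write@24
I8  is:29  ro:30  ex:32  wr:33  — struct: ADD busy until I6 writes@28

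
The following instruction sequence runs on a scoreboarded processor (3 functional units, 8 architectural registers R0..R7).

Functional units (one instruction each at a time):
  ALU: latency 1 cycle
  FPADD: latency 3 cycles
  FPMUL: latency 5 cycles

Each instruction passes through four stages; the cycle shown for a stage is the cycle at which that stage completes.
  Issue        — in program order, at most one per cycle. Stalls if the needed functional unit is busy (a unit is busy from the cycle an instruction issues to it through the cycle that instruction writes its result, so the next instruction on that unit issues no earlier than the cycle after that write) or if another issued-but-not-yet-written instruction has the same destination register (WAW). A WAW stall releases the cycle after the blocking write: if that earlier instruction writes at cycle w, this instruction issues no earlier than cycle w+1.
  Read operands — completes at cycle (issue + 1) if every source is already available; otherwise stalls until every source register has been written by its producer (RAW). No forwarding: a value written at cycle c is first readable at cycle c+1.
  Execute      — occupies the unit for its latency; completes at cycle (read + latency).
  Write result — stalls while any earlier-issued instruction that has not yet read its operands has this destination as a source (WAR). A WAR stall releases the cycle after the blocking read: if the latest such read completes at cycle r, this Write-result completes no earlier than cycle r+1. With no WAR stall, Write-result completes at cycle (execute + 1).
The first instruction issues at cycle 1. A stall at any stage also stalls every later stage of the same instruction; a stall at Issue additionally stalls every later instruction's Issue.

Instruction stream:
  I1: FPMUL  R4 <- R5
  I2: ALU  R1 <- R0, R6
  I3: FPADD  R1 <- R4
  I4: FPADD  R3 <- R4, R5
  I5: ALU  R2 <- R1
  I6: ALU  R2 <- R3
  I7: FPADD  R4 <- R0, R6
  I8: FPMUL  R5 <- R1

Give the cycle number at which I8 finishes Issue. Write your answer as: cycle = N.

cycle = 21

t=1  I1 issues→FPMUL
t=2  I1 reads · I2 issues→ALU
t=3  I2 reads
t=4  I2 exec-done
t=5  I2 writes R1
t=6  I3 issues→FPADD
t=7  I1 exec-done
t=8  I1 writes R4
t=9  I3 reads
t=12  I3 exec-done
t=13  I3 writes R1
t=14  I4 issues→FPADD
t=15  I4 reads · I5 issues→ALU
t=16  I5 reads
t=17  I5 exec-done
t=18  I4 exec-done · I5 writes R2
t=19  I4 writes R3 · I6 issues→ALU
t=20  I6 reads · I7 issues→FPADD
t=21  I6 exec-done · I7 reads · I8 issues→FPMUL
t=22  I6 writes R2 · I8 reads
t=24  I7 exec-done
t=25  I7 writes R4
t=27  I8 exec-done
t=28  I8 writes R5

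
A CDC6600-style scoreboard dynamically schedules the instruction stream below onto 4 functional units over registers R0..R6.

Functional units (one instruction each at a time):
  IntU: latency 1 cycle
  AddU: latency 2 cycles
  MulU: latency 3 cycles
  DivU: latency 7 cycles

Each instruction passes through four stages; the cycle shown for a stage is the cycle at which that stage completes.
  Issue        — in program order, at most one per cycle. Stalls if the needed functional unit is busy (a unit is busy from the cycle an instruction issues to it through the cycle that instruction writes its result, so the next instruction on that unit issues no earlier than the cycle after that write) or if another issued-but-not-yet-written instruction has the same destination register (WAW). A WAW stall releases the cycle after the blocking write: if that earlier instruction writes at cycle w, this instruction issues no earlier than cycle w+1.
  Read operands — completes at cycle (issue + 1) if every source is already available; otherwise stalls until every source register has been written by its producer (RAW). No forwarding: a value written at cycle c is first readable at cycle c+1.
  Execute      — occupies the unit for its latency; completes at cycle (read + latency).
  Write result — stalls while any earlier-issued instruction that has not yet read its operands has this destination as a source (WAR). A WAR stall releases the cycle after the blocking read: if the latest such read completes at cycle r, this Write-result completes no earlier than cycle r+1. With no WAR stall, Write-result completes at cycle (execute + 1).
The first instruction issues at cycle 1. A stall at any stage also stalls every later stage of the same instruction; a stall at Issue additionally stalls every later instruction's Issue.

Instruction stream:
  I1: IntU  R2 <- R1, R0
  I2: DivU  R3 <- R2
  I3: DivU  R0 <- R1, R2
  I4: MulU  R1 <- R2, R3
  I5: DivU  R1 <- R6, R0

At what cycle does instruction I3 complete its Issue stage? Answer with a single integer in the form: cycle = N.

cycle 1: I1→IntU
cycle 2: I1 RO; I2→DivU
cycle 3: I1 EX
cycle 4: I1 WR R2
cycle 5: I2 RO
cycle 12: I2 EX
cycle 13: I2 WR R3
cycle 14: I3→DivU
cycle 15: I3 RO; I4→MulU
cycle 16: I4 RO
cycle 19: I4 EX
cycle 20: I4 WR R1
cycle 22: I3 EX
cycle 23: I3 WR R0
cycle 24: I5→DivU
cycle 25: I5 RO
cycle 32: I5 EX
cycle 33: I5 WR R1

cycle = 14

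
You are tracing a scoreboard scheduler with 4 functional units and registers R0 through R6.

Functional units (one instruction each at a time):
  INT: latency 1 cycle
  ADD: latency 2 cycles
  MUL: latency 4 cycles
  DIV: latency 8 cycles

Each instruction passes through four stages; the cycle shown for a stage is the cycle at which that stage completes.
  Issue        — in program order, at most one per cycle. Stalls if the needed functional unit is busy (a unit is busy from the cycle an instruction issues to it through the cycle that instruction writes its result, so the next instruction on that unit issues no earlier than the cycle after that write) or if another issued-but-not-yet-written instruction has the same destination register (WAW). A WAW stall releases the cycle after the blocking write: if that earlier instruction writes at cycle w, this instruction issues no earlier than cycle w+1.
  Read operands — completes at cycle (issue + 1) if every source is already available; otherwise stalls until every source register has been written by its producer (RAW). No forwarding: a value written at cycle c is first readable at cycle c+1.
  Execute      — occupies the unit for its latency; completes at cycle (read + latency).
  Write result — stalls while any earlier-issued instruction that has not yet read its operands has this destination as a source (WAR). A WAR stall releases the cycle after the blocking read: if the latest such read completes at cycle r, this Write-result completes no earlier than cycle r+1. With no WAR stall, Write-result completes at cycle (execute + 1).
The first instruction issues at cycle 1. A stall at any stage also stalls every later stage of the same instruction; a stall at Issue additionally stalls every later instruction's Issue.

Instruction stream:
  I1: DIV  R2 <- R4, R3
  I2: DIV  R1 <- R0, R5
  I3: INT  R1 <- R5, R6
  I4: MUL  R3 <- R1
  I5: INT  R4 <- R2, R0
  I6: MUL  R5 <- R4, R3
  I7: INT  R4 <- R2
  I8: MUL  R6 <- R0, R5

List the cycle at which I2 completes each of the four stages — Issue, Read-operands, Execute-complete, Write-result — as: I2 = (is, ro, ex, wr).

cycle 1: I1 issues→DIV
cycle 2: I1 reads
cycle 10: I1 exec-done
cycle 11: I1 writes R2
cycle 12: I2 issues→DIV
cycle 13: I2 reads
cycle 21: I2 exec-done
cycle 22: I2 writes R1
cycle 23: I3 issues→INT
cycle 24: I3 reads | I4 issues→MUL
cycle 25: I3 exec-done
cycle 26: I3 writes R1
cycle 27: I4 reads | I5 issues→INT
cycle 28: I5 reads
cycle 29: I5 exec-done
cycle 30: I5 writes R4
cycle 31: I4 exec-done
cycle 32: I4 writes R3
cycle 33: I6 issues→MUL
cycle 34: I6 reads | I7 issues→INT
cycle 35: I7 reads
cycle 36: I7 exec-done
cycle 37: I7 writes R4
cycle 38: I6 exec-done
cycle 39: I6 writes R5
cycle 40: I8 issues→MUL
cycle 41: I8 reads
cycle 45: I8 exec-done
cycle 46: I8 writes R6

I2 = (12, 13, 21, 22)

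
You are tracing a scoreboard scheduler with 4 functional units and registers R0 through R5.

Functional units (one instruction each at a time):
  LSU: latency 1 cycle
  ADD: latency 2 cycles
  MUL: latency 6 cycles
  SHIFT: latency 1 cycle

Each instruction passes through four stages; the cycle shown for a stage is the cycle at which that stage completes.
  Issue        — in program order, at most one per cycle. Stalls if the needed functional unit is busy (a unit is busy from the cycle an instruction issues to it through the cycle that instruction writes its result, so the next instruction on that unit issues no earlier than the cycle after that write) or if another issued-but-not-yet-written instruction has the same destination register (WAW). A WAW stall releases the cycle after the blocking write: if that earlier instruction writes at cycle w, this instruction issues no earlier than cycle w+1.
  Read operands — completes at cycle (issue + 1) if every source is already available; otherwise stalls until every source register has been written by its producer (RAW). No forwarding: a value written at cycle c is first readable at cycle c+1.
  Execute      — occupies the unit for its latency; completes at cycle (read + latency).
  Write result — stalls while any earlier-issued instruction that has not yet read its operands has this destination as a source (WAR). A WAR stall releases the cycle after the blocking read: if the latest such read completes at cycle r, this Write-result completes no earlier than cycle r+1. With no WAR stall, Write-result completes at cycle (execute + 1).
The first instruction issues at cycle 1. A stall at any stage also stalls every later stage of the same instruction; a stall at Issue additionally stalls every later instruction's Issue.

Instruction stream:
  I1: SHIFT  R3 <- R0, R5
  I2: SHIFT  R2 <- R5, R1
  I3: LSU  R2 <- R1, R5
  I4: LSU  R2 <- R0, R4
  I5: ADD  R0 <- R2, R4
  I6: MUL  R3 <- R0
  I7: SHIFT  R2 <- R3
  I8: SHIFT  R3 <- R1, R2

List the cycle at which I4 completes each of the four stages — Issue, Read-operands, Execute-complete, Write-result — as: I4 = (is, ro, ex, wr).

I4 = (13, 14, 15, 16)

  I1 | 1 | 2 | 3 | 4
  I2 | 5 | 6 | 7 | 8   struct: SHIFT busy until I1 writes@4
  I3 | 9 | 10 | 11 | 12   WAW R2: wait I2 write@8
  I4 | 13 | 14 | 15 | 16   struct: LSU busy until I3 writes@12
  I5 | 14 | 17 | 19 | 20   RAW R2: wait I4 write@16
  I6 | 15 | 21 | 27 | 28   RAW R0: wait I5 write@20
  I7 | 17 | 29 | 30 | 31   WAW R2: wait I4 write@16 · RAW R3: wait I6 write@28
  I8 | 32 | 33 | 34 | 35   struct: SHIFT busy until I7 writes@31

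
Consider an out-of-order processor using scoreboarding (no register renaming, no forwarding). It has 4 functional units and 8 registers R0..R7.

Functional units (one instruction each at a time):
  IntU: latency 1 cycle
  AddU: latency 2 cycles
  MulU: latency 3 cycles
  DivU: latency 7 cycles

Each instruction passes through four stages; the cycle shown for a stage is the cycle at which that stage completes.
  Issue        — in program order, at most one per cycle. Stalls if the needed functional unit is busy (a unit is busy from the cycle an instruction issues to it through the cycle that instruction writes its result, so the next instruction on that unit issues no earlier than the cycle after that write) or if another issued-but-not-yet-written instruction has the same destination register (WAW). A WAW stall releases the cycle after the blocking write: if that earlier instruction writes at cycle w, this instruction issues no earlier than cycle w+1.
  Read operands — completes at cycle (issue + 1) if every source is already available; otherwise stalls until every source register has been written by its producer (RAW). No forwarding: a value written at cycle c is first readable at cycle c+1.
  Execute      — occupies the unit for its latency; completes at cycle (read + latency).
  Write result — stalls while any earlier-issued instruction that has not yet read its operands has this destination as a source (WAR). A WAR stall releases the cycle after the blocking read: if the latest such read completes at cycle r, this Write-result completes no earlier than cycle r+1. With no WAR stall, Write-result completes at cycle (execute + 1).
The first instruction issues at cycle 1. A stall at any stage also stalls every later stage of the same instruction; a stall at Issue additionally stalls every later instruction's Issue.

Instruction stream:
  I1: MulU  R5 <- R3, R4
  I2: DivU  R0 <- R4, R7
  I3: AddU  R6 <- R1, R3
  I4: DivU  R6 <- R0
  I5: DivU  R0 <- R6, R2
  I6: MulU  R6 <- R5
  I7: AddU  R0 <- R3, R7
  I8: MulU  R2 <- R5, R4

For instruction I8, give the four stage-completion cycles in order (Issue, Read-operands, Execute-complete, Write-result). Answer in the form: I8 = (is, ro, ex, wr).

c1: I1 dispatched to MulU
c2: I1 operands ready · I2 dispatched to DivU
c3: I2 operands ready · I3 dispatched to AddU
c4: I3 operands ready
c5: I1 complete
c6: R5←I1 · I3 complete
c7: R6←I3
c10: I2 complete
c11: R0←I2
c12: I4 dispatched to DivU
c13: I4 operands ready
c20: I4 complete
c21: R6←I4
c22: I5 dispatched to DivU
c23: I5 operands ready · I6 dispatched to MulU
c24: I6 operands ready
c27: I6 complete
c28: R6←I6
c30: I5 complete
c31: R0←I5
c32: I7 dispatched to AddU
c33: I7 operands ready · I8 dispatched to MulU
c34: I8 operands ready
c35: I7 complete
c36: R0←I7
c37: I8 complete
c38: R2←I8

I8 = (33, 34, 37, 38)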